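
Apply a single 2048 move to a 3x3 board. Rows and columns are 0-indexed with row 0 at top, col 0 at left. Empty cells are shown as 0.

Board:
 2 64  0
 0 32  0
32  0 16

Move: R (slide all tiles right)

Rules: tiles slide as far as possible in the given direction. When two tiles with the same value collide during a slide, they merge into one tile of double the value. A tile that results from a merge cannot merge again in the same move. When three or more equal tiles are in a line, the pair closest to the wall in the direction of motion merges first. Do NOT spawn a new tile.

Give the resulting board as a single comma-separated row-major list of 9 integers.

Answer: 0, 2, 64, 0, 0, 32, 0, 32, 16

Derivation:
Slide right:
row 0: [2, 64, 0] -> [0, 2, 64]
row 1: [0, 32, 0] -> [0, 0, 32]
row 2: [32, 0, 16] -> [0, 32, 16]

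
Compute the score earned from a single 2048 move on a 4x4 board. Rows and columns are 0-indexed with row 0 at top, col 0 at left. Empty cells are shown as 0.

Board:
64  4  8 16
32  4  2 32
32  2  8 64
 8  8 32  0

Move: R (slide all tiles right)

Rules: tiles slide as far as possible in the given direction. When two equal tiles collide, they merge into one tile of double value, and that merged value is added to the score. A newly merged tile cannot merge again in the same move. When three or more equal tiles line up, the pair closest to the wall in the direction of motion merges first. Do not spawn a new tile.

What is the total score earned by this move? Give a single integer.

Slide right:
row 0: [64, 4, 8, 16] -> [64, 4, 8, 16]  score +0 (running 0)
row 1: [32, 4, 2, 32] -> [32, 4, 2, 32]  score +0 (running 0)
row 2: [32, 2, 8, 64] -> [32, 2, 8, 64]  score +0 (running 0)
row 3: [8, 8, 32, 0] -> [0, 0, 16, 32]  score +16 (running 16)
Board after move:
64  4  8 16
32  4  2 32
32  2  8 64
 0  0 16 32

Answer: 16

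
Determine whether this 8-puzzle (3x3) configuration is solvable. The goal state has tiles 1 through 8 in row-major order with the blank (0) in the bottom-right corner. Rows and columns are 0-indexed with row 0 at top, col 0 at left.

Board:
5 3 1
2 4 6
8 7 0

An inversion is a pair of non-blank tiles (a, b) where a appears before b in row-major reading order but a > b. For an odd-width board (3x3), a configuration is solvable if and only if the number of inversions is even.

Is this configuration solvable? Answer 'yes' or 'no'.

Answer: no

Derivation:
Inversions (pairs i<j in row-major order where tile[i] > tile[j] > 0): 7
7 is odd, so the puzzle is not solvable.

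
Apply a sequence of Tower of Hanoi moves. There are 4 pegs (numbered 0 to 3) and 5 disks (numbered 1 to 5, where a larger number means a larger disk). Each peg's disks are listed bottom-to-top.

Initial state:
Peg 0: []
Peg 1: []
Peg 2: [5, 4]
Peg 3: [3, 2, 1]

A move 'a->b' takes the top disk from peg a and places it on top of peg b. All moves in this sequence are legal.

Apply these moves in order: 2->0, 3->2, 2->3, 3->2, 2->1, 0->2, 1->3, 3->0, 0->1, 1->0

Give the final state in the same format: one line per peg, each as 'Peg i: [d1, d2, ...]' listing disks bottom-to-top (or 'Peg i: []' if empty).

Answer: Peg 0: [1]
Peg 1: []
Peg 2: [5, 4]
Peg 3: [3, 2]

Derivation:
After move 1 (2->0):
Peg 0: [4]
Peg 1: []
Peg 2: [5]
Peg 3: [3, 2, 1]

After move 2 (3->2):
Peg 0: [4]
Peg 1: []
Peg 2: [5, 1]
Peg 3: [3, 2]

After move 3 (2->3):
Peg 0: [4]
Peg 1: []
Peg 2: [5]
Peg 3: [3, 2, 1]

After move 4 (3->2):
Peg 0: [4]
Peg 1: []
Peg 2: [5, 1]
Peg 3: [3, 2]

After move 5 (2->1):
Peg 0: [4]
Peg 1: [1]
Peg 2: [5]
Peg 3: [3, 2]

After move 6 (0->2):
Peg 0: []
Peg 1: [1]
Peg 2: [5, 4]
Peg 3: [3, 2]

After move 7 (1->3):
Peg 0: []
Peg 1: []
Peg 2: [5, 4]
Peg 3: [3, 2, 1]

After move 8 (3->0):
Peg 0: [1]
Peg 1: []
Peg 2: [5, 4]
Peg 3: [3, 2]

After move 9 (0->1):
Peg 0: []
Peg 1: [1]
Peg 2: [5, 4]
Peg 3: [3, 2]

After move 10 (1->0):
Peg 0: [1]
Peg 1: []
Peg 2: [5, 4]
Peg 3: [3, 2]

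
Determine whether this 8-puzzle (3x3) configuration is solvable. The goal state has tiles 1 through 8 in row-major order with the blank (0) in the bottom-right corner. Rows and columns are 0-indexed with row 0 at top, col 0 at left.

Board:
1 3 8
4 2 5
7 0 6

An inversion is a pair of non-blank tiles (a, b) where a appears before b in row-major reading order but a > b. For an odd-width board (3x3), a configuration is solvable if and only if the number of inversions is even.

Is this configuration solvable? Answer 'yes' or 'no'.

Answer: yes

Derivation:
Inversions (pairs i<j in row-major order where tile[i] > tile[j] > 0): 8
8 is even, so the puzzle is solvable.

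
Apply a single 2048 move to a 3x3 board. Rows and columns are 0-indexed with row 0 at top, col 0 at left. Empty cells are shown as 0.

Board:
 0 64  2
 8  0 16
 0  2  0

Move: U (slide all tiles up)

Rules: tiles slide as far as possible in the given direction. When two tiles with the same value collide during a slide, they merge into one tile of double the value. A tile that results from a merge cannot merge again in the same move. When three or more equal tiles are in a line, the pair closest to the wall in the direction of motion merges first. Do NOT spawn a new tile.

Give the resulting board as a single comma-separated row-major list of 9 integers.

Answer: 8, 64, 2, 0, 2, 16, 0, 0, 0

Derivation:
Slide up:
col 0: [0, 8, 0] -> [8, 0, 0]
col 1: [64, 0, 2] -> [64, 2, 0]
col 2: [2, 16, 0] -> [2, 16, 0]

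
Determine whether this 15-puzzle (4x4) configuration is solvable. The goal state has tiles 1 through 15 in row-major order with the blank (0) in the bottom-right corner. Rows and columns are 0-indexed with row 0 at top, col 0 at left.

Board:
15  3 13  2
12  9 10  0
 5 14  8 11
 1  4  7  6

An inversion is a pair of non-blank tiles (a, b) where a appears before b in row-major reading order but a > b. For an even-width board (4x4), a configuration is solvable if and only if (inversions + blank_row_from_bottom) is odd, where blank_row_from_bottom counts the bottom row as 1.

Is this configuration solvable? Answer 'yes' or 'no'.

Inversions: 66
Blank is in row 1 (0-indexed from top), which is row 3 counting from the bottom (bottom = 1).
66 + 3 = 69, which is odd, so the puzzle is solvable.

Answer: yes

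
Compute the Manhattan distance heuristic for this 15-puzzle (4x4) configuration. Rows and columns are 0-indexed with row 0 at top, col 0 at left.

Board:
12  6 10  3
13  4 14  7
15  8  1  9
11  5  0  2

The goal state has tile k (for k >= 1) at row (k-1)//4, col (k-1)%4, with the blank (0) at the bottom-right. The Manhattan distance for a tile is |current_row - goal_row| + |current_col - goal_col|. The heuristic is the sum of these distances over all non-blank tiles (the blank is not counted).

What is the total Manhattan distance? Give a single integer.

Tile 12: at (0,0), goal (2,3), distance |0-2|+|0-3| = 5
Tile 6: at (0,1), goal (1,1), distance |0-1|+|1-1| = 1
Tile 10: at (0,2), goal (2,1), distance |0-2|+|2-1| = 3
Tile 3: at (0,3), goal (0,2), distance |0-0|+|3-2| = 1
Tile 13: at (1,0), goal (3,0), distance |1-3|+|0-0| = 2
Tile 4: at (1,1), goal (0,3), distance |1-0|+|1-3| = 3
Tile 14: at (1,2), goal (3,1), distance |1-3|+|2-1| = 3
Tile 7: at (1,3), goal (1,2), distance |1-1|+|3-2| = 1
Tile 15: at (2,0), goal (3,2), distance |2-3|+|0-2| = 3
Tile 8: at (2,1), goal (1,3), distance |2-1|+|1-3| = 3
Tile 1: at (2,2), goal (0,0), distance |2-0|+|2-0| = 4
Tile 9: at (2,3), goal (2,0), distance |2-2|+|3-0| = 3
Tile 11: at (3,0), goal (2,2), distance |3-2|+|0-2| = 3
Tile 5: at (3,1), goal (1,0), distance |3-1|+|1-0| = 3
Tile 2: at (3,3), goal (0,1), distance |3-0|+|3-1| = 5
Sum: 5 + 1 + 3 + 1 + 2 + 3 + 3 + 1 + 3 + 3 + 4 + 3 + 3 + 3 + 5 = 43

Answer: 43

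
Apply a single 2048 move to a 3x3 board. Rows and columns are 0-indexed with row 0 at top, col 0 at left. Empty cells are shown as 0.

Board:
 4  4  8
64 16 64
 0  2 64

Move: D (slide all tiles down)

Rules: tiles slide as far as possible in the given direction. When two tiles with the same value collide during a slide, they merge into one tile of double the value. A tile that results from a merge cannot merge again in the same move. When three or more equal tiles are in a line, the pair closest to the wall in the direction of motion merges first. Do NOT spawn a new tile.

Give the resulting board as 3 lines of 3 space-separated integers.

Slide down:
col 0: [4, 64, 0] -> [0, 4, 64]
col 1: [4, 16, 2] -> [4, 16, 2]
col 2: [8, 64, 64] -> [0, 8, 128]

Answer:   0   4   0
  4  16   8
 64   2 128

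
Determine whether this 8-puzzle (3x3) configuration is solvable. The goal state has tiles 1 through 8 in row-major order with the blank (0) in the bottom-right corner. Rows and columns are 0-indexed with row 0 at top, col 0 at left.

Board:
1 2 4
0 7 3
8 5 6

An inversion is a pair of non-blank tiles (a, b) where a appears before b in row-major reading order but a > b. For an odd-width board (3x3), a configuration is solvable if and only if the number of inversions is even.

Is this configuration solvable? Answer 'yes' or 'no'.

Answer: yes

Derivation:
Inversions (pairs i<j in row-major order where tile[i] > tile[j] > 0): 6
6 is even, so the puzzle is solvable.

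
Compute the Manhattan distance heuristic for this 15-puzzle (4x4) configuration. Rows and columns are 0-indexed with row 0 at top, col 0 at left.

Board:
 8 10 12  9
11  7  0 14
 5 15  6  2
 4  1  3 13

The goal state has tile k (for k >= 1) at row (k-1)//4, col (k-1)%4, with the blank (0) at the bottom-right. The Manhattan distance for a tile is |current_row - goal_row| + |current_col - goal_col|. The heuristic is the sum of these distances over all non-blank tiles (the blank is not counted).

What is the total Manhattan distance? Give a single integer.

Answer: 47

Derivation:
Tile 8: (0,0)->(1,3) = 4
Tile 10: (0,1)->(2,1) = 2
Tile 12: (0,2)->(2,3) = 3
Tile 9: (0,3)->(2,0) = 5
Tile 11: (1,0)->(2,2) = 3
Tile 7: (1,1)->(1,2) = 1
Tile 14: (1,3)->(3,1) = 4
Tile 5: (2,0)->(1,0) = 1
Tile 15: (2,1)->(3,2) = 2
Tile 6: (2,2)->(1,1) = 2
Tile 2: (2,3)->(0,1) = 4
Tile 4: (3,0)->(0,3) = 6
Tile 1: (3,1)->(0,0) = 4
Tile 3: (3,2)->(0,2) = 3
Tile 13: (3,3)->(3,0) = 3
Sum: 4 + 2 + 3 + 5 + 3 + 1 + 4 + 1 + 2 + 2 + 4 + 6 + 4 + 3 + 3 = 47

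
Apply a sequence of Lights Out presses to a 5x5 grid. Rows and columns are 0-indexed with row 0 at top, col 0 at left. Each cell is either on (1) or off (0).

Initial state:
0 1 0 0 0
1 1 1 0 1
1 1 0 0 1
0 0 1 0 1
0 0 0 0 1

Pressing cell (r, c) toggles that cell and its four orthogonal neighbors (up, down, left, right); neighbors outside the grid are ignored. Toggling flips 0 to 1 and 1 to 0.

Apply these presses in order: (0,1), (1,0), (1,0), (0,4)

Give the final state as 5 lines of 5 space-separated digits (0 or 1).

After press 1 at (0,1):
1 0 1 0 0
1 0 1 0 1
1 1 0 0 1
0 0 1 0 1
0 0 0 0 1

After press 2 at (1,0):
0 0 1 0 0
0 1 1 0 1
0 1 0 0 1
0 0 1 0 1
0 0 0 0 1

After press 3 at (1,0):
1 0 1 0 0
1 0 1 0 1
1 1 0 0 1
0 0 1 0 1
0 0 0 0 1

After press 4 at (0,4):
1 0 1 1 1
1 0 1 0 0
1 1 0 0 1
0 0 1 0 1
0 0 0 0 1

Answer: 1 0 1 1 1
1 0 1 0 0
1 1 0 0 1
0 0 1 0 1
0 0 0 0 1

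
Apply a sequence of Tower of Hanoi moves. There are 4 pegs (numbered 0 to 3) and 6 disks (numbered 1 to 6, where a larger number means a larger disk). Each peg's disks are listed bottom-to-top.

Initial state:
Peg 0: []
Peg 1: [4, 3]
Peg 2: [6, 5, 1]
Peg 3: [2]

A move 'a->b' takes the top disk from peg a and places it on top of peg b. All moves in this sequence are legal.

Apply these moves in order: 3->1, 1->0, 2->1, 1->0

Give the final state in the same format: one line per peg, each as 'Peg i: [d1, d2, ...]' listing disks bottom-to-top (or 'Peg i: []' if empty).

Answer: Peg 0: [2, 1]
Peg 1: [4, 3]
Peg 2: [6, 5]
Peg 3: []

Derivation:
After move 1 (3->1):
Peg 0: []
Peg 1: [4, 3, 2]
Peg 2: [6, 5, 1]
Peg 3: []

After move 2 (1->0):
Peg 0: [2]
Peg 1: [4, 3]
Peg 2: [6, 5, 1]
Peg 3: []

After move 3 (2->1):
Peg 0: [2]
Peg 1: [4, 3, 1]
Peg 2: [6, 5]
Peg 3: []

After move 4 (1->0):
Peg 0: [2, 1]
Peg 1: [4, 3]
Peg 2: [6, 5]
Peg 3: []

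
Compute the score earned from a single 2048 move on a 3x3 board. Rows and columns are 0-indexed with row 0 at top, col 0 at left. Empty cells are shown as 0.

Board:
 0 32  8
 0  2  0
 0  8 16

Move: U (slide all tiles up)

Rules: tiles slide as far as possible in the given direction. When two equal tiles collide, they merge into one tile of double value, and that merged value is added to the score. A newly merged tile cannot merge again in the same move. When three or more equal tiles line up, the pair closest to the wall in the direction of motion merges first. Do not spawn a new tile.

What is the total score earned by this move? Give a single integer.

Slide up:
col 0: [0, 0, 0] -> [0, 0, 0]  score +0 (running 0)
col 1: [32, 2, 8] -> [32, 2, 8]  score +0 (running 0)
col 2: [8, 0, 16] -> [8, 16, 0]  score +0 (running 0)
Board after move:
 0 32  8
 0  2 16
 0  8  0

Answer: 0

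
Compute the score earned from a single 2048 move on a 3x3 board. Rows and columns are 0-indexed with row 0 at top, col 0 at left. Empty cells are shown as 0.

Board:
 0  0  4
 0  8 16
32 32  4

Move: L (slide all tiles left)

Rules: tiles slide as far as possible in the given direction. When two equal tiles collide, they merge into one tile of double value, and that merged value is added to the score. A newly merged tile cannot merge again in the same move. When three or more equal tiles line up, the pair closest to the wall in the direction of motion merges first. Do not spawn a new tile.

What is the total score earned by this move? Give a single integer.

Slide left:
row 0: [0, 0, 4] -> [4, 0, 0]  score +0 (running 0)
row 1: [0, 8, 16] -> [8, 16, 0]  score +0 (running 0)
row 2: [32, 32, 4] -> [64, 4, 0]  score +64 (running 64)
Board after move:
 4  0  0
 8 16  0
64  4  0

Answer: 64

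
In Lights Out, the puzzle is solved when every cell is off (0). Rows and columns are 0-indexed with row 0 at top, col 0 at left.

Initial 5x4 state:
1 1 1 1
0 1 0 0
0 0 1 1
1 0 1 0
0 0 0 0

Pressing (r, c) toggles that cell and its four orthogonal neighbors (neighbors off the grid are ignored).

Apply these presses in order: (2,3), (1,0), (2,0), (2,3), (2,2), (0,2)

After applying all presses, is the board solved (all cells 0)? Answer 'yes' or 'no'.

After press 1 at (2,3):
1 1 1 1
0 1 0 1
0 0 0 0
1 0 1 1
0 0 0 0

After press 2 at (1,0):
0 1 1 1
1 0 0 1
1 0 0 0
1 0 1 1
0 0 0 0

After press 3 at (2,0):
0 1 1 1
0 0 0 1
0 1 0 0
0 0 1 1
0 0 0 0

After press 4 at (2,3):
0 1 1 1
0 0 0 0
0 1 1 1
0 0 1 0
0 0 0 0

After press 5 at (2,2):
0 1 1 1
0 0 1 0
0 0 0 0
0 0 0 0
0 0 0 0

After press 6 at (0,2):
0 0 0 0
0 0 0 0
0 0 0 0
0 0 0 0
0 0 0 0

Lights still on: 0

Answer: yes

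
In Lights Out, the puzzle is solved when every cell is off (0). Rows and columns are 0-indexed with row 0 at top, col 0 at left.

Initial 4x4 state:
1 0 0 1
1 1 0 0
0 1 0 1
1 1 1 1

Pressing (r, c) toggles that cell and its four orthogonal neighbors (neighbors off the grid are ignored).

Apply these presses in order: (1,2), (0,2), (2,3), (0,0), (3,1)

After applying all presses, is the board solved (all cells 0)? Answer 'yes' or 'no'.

Answer: yes

Derivation:
After press 1 at (1,2):
1 0 1 1
1 0 1 1
0 1 1 1
1 1 1 1

After press 2 at (0,2):
1 1 0 0
1 0 0 1
0 1 1 1
1 1 1 1

After press 3 at (2,3):
1 1 0 0
1 0 0 0
0 1 0 0
1 1 1 0

After press 4 at (0,0):
0 0 0 0
0 0 0 0
0 1 0 0
1 1 1 0

After press 5 at (3,1):
0 0 0 0
0 0 0 0
0 0 0 0
0 0 0 0

Lights still on: 0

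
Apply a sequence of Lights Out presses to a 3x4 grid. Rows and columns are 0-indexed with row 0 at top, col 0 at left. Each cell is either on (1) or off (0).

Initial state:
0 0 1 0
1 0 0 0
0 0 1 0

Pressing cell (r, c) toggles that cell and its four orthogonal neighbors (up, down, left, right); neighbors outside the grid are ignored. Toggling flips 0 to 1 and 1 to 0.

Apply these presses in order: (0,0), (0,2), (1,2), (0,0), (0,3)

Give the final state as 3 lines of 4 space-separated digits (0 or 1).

After press 1 at (0,0):
1 1 1 0
0 0 0 0
0 0 1 0

After press 2 at (0,2):
1 0 0 1
0 0 1 0
0 0 1 0

After press 3 at (1,2):
1 0 1 1
0 1 0 1
0 0 0 0

After press 4 at (0,0):
0 1 1 1
1 1 0 1
0 0 0 0

After press 5 at (0,3):
0 1 0 0
1 1 0 0
0 0 0 0

Answer: 0 1 0 0
1 1 0 0
0 0 0 0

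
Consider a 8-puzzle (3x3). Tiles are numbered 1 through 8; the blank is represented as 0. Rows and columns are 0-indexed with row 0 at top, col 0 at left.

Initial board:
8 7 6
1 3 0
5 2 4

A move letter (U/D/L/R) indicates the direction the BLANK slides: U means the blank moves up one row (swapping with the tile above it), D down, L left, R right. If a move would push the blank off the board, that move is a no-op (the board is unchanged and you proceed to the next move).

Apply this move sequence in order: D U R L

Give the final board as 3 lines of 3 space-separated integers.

Answer: 8 7 6
1 0 3
5 2 4

Derivation:
After move 1 (D):
8 7 6
1 3 4
5 2 0

After move 2 (U):
8 7 6
1 3 0
5 2 4

After move 3 (R):
8 7 6
1 3 0
5 2 4

After move 4 (L):
8 7 6
1 0 3
5 2 4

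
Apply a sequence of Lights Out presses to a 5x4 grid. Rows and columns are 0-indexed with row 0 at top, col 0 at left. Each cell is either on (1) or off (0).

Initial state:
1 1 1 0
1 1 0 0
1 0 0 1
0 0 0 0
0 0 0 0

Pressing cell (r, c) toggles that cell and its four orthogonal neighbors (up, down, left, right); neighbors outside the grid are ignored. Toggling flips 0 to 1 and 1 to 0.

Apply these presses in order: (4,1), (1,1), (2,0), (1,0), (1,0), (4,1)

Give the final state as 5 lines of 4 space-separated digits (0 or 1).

After press 1 at (4,1):
1 1 1 0
1 1 0 0
1 0 0 1
0 1 0 0
1 1 1 0

After press 2 at (1,1):
1 0 1 0
0 0 1 0
1 1 0 1
0 1 0 0
1 1 1 0

After press 3 at (2,0):
1 0 1 0
1 0 1 0
0 0 0 1
1 1 0 0
1 1 1 0

After press 4 at (1,0):
0 0 1 0
0 1 1 0
1 0 0 1
1 1 0 0
1 1 1 0

After press 5 at (1,0):
1 0 1 0
1 0 1 0
0 0 0 1
1 1 0 0
1 1 1 0

After press 6 at (4,1):
1 0 1 0
1 0 1 0
0 0 0 1
1 0 0 0
0 0 0 0

Answer: 1 0 1 0
1 0 1 0
0 0 0 1
1 0 0 0
0 0 0 0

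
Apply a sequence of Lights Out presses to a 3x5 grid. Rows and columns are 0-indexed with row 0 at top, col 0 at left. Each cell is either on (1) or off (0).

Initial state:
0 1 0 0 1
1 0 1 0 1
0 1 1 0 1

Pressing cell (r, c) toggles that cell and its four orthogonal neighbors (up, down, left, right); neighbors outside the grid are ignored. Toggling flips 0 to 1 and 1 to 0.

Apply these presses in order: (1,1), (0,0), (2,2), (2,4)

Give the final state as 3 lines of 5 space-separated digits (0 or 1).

After press 1 at (1,1):
0 0 0 0 1
0 1 0 0 1
0 0 1 0 1

After press 2 at (0,0):
1 1 0 0 1
1 1 0 0 1
0 0 1 0 1

After press 3 at (2,2):
1 1 0 0 1
1 1 1 0 1
0 1 0 1 1

After press 4 at (2,4):
1 1 0 0 1
1 1 1 0 0
0 1 0 0 0

Answer: 1 1 0 0 1
1 1 1 0 0
0 1 0 0 0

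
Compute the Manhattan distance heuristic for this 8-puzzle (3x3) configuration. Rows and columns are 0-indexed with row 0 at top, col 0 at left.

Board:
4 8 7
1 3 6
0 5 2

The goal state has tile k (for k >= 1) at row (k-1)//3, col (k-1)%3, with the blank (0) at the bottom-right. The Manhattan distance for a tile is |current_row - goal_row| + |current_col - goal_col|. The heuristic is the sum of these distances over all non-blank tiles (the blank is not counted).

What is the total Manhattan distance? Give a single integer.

Answer: 14

Derivation:
Tile 4: (0,0)->(1,0) = 1
Tile 8: (0,1)->(2,1) = 2
Tile 7: (0,2)->(2,0) = 4
Tile 1: (1,0)->(0,0) = 1
Tile 3: (1,1)->(0,2) = 2
Tile 6: (1,2)->(1,2) = 0
Tile 5: (2,1)->(1,1) = 1
Tile 2: (2,2)->(0,1) = 3
Sum: 1 + 2 + 4 + 1 + 2 + 0 + 1 + 3 = 14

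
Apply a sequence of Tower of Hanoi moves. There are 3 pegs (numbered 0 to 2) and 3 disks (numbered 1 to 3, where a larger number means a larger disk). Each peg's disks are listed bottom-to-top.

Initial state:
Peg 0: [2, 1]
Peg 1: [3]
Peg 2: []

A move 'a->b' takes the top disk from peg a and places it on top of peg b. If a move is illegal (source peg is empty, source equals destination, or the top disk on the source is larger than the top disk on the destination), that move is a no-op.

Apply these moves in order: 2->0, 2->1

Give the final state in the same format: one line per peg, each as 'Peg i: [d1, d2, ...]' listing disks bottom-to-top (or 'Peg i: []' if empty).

After move 1 (2->0):
Peg 0: [2, 1]
Peg 1: [3]
Peg 2: []

After move 2 (2->1):
Peg 0: [2, 1]
Peg 1: [3]
Peg 2: []

Answer: Peg 0: [2, 1]
Peg 1: [3]
Peg 2: []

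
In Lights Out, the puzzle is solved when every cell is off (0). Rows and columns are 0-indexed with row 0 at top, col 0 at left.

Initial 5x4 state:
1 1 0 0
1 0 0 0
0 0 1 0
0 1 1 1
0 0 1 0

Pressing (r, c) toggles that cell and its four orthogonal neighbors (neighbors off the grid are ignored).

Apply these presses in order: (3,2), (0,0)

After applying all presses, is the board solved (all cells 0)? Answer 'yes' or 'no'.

Answer: yes

Derivation:
After press 1 at (3,2):
1 1 0 0
1 0 0 0
0 0 0 0
0 0 0 0
0 0 0 0

After press 2 at (0,0):
0 0 0 0
0 0 0 0
0 0 0 0
0 0 0 0
0 0 0 0

Lights still on: 0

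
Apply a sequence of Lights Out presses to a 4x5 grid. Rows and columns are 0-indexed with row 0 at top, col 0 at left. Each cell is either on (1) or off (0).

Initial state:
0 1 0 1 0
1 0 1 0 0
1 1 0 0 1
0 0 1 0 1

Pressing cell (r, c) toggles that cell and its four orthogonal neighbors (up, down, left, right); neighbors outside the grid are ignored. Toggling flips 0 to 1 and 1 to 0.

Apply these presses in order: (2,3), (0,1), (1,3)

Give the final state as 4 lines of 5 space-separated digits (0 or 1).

After press 1 at (2,3):
0 1 0 1 0
1 0 1 1 0
1 1 1 1 0
0 0 1 1 1

After press 2 at (0,1):
1 0 1 1 0
1 1 1 1 0
1 1 1 1 0
0 0 1 1 1

After press 3 at (1,3):
1 0 1 0 0
1 1 0 0 1
1 1 1 0 0
0 0 1 1 1

Answer: 1 0 1 0 0
1 1 0 0 1
1 1 1 0 0
0 0 1 1 1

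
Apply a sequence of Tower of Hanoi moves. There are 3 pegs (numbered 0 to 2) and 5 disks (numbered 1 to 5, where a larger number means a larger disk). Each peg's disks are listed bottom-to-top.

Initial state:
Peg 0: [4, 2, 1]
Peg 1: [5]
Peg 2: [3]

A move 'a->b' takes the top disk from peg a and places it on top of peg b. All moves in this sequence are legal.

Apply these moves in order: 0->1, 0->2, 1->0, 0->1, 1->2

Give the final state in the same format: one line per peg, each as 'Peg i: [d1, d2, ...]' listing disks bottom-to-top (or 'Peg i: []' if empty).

After move 1 (0->1):
Peg 0: [4, 2]
Peg 1: [5, 1]
Peg 2: [3]

After move 2 (0->2):
Peg 0: [4]
Peg 1: [5, 1]
Peg 2: [3, 2]

After move 3 (1->0):
Peg 0: [4, 1]
Peg 1: [5]
Peg 2: [3, 2]

After move 4 (0->1):
Peg 0: [4]
Peg 1: [5, 1]
Peg 2: [3, 2]

After move 5 (1->2):
Peg 0: [4]
Peg 1: [5]
Peg 2: [3, 2, 1]

Answer: Peg 0: [4]
Peg 1: [5]
Peg 2: [3, 2, 1]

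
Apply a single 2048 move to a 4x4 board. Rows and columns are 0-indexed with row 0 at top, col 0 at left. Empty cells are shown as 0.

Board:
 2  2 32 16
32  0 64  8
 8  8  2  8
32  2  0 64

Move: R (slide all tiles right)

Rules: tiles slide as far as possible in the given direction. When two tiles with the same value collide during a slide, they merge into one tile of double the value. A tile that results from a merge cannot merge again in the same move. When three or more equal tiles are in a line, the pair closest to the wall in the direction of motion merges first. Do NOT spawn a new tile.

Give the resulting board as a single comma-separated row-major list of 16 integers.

Slide right:
row 0: [2, 2, 32, 16] -> [0, 4, 32, 16]
row 1: [32, 0, 64, 8] -> [0, 32, 64, 8]
row 2: [8, 8, 2, 8] -> [0, 16, 2, 8]
row 3: [32, 2, 0, 64] -> [0, 32, 2, 64]

Answer: 0, 4, 32, 16, 0, 32, 64, 8, 0, 16, 2, 8, 0, 32, 2, 64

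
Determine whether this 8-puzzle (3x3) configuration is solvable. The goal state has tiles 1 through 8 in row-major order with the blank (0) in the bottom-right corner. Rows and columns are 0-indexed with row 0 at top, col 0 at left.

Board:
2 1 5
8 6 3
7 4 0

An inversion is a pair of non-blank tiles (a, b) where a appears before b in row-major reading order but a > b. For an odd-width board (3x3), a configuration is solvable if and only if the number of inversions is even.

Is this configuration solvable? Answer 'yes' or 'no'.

Answer: yes

Derivation:
Inversions (pairs i<j in row-major order where tile[i] > tile[j] > 0): 10
10 is even, so the puzzle is solvable.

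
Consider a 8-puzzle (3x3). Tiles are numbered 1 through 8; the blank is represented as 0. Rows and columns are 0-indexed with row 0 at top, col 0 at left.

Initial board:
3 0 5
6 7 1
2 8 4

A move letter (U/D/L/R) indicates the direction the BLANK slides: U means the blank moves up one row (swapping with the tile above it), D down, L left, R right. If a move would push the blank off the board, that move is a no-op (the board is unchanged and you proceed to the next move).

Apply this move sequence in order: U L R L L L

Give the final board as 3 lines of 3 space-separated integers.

After move 1 (U):
3 0 5
6 7 1
2 8 4

After move 2 (L):
0 3 5
6 7 1
2 8 4

After move 3 (R):
3 0 5
6 7 1
2 8 4

After move 4 (L):
0 3 5
6 7 1
2 8 4

After move 5 (L):
0 3 5
6 7 1
2 8 4

After move 6 (L):
0 3 5
6 7 1
2 8 4

Answer: 0 3 5
6 7 1
2 8 4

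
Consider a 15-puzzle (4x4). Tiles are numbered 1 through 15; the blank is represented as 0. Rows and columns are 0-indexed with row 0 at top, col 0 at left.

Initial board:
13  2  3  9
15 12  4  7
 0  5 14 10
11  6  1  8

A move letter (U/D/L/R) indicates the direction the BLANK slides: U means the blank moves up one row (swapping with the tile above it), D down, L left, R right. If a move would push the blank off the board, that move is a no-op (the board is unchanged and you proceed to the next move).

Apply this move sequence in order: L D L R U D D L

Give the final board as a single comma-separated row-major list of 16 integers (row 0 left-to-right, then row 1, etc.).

Answer: 13, 2, 3, 9, 15, 12, 4, 7, 11, 5, 14, 10, 0, 6, 1, 8

Derivation:
After move 1 (L):
13  2  3  9
15 12  4  7
 0  5 14 10
11  6  1  8

After move 2 (D):
13  2  3  9
15 12  4  7
11  5 14 10
 0  6  1  8

After move 3 (L):
13  2  3  9
15 12  4  7
11  5 14 10
 0  6  1  8

After move 4 (R):
13  2  3  9
15 12  4  7
11  5 14 10
 6  0  1  8

After move 5 (U):
13  2  3  9
15 12  4  7
11  0 14 10
 6  5  1  8

After move 6 (D):
13  2  3  9
15 12  4  7
11  5 14 10
 6  0  1  8

After move 7 (D):
13  2  3  9
15 12  4  7
11  5 14 10
 6  0  1  8

After move 8 (L):
13  2  3  9
15 12  4  7
11  5 14 10
 0  6  1  8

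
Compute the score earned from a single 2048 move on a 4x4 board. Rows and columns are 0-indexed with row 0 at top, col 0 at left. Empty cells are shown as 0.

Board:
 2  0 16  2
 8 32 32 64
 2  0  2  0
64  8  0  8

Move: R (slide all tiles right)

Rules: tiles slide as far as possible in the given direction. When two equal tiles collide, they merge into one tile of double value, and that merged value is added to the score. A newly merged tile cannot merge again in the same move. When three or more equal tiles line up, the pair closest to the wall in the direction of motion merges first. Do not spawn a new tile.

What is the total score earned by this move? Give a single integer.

Answer: 84

Derivation:
Slide right:
row 0: [2, 0, 16, 2] -> [0, 2, 16, 2]  score +0 (running 0)
row 1: [8, 32, 32, 64] -> [0, 8, 64, 64]  score +64 (running 64)
row 2: [2, 0, 2, 0] -> [0, 0, 0, 4]  score +4 (running 68)
row 3: [64, 8, 0, 8] -> [0, 0, 64, 16]  score +16 (running 84)
Board after move:
 0  2 16  2
 0  8 64 64
 0  0  0  4
 0  0 64 16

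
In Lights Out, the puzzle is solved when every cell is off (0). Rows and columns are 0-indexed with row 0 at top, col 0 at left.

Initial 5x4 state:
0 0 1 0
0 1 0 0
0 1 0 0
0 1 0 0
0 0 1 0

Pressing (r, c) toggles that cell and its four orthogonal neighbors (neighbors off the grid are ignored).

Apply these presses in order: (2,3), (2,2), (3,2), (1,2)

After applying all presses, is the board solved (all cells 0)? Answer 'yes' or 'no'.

Answer: yes

Derivation:
After press 1 at (2,3):
0 0 1 0
0 1 0 1
0 1 1 1
0 1 0 1
0 0 1 0

After press 2 at (2,2):
0 0 1 0
0 1 1 1
0 0 0 0
0 1 1 1
0 0 1 0

After press 3 at (3,2):
0 0 1 0
0 1 1 1
0 0 1 0
0 0 0 0
0 0 0 0

After press 4 at (1,2):
0 0 0 0
0 0 0 0
0 0 0 0
0 0 0 0
0 0 0 0

Lights still on: 0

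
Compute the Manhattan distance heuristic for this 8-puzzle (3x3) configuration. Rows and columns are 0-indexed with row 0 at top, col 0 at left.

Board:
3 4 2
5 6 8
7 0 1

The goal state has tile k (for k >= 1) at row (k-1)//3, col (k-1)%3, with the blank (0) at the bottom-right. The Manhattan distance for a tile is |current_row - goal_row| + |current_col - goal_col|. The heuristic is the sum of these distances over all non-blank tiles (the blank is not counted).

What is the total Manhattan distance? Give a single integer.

Tile 3: at (0,0), goal (0,2), distance |0-0|+|0-2| = 2
Tile 4: at (0,1), goal (1,0), distance |0-1|+|1-0| = 2
Tile 2: at (0,2), goal (0,1), distance |0-0|+|2-1| = 1
Tile 5: at (1,0), goal (1,1), distance |1-1|+|0-1| = 1
Tile 6: at (1,1), goal (1,2), distance |1-1|+|1-2| = 1
Tile 8: at (1,2), goal (2,1), distance |1-2|+|2-1| = 2
Tile 7: at (2,0), goal (2,0), distance |2-2|+|0-0| = 0
Tile 1: at (2,2), goal (0,0), distance |2-0|+|2-0| = 4
Sum: 2 + 2 + 1 + 1 + 1 + 2 + 0 + 4 = 13

Answer: 13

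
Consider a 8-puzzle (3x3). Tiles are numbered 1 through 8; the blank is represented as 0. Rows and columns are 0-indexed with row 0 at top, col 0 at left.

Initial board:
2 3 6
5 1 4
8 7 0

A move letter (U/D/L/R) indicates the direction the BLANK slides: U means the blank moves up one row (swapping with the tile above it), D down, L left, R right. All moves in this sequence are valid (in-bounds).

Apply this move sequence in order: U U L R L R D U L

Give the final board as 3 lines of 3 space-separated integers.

After move 1 (U):
2 3 6
5 1 0
8 7 4

After move 2 (U):
2 3 0
5 1 6
8 7 4

After move 3 (L):
2 0 3
5 1 6
8 7 4

After move 4 (R):
2 3 0
5 1 6
8 7 4

After move 5 (L):
2 0 3
5 1 6
8 7 4

After move 6 (R):
2 3 0
5 1 6
8 7 4

After move 7 (D):
2 3 6
5 1 0
8 7 4

After move 8 (U):
2 3 0
5 1 6
8 7 4

After move 9 (L):
2 0 3
5 1 6
8 7 4

Answer: 2 0 3
5 1 6
8 7 4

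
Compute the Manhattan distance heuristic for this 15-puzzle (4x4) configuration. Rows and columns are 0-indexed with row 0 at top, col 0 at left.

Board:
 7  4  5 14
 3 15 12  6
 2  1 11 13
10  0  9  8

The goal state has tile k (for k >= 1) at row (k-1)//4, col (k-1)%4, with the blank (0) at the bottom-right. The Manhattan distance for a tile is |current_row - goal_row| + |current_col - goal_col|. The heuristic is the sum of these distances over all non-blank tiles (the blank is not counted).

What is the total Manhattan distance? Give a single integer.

Answer: 40

Derivation:
Tile 7: at (0,0), goal (1,2), distance |0-1|+|0-2| = 3
Tile 4: at (0,1), goal (0,3), distance |0-0|+|1-3| = 2
Tile 5: at (0,2), goal (1,0), distance |0-1|+|2-0| = 3
Tile 14: at (0,3), goal (3,1), distance |0-3|+|3-1| = 5
Tile 3: at (1,0), goal (0,2), distance |1-0|+|0-2| = 3
Tile 15: at (1,1), goal (3,2), distance |1-3|+|1-2| = 3
Tile 12: at (1,2), goal (2,3), distance |1-2|+|2-3| = 2
Tile 6: at (1,3), goal (1,1), distance |1-1|+|3-1| = 2
Tile 2: at (2,0), goal (0,1), distance |2-0|+|0-1| = 3
Tile 1: at (2,1), goal (0,0), distance |2-0|+|1-0| = 3
Tile 11: at (2,2), goal (2,2), distance |2-2|+|2-2| = 0
Tile 13: at (2,3), goal (3,0), distance |2-3|+|3-0| = 4
Tile 10: at (3,0), goal (2,1), distance |3-2|+|0-1| = 2
Tile 9: at (3,2), goal (2,0), distance |3-2|+|2-0| = 3
Tile 8: at (3,3), goal (1,3), distance |3-1|+|3-3| = 2
Sum: 3 + 2 + 3 + 5 + 3 + 3 + 2 + 2 + 3 + 3 + 0 + 4 + 2 + 3 + 2 = 40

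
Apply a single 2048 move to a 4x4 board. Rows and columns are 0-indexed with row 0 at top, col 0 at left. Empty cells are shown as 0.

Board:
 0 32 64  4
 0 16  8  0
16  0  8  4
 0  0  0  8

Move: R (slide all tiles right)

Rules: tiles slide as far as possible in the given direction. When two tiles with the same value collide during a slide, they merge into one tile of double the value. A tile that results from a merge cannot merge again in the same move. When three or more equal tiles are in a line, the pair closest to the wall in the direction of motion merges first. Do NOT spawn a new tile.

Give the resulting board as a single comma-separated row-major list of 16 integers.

Answer: 0, 32, 64, 4, 0, 0, 16, 8, 0, 16, 8, 4, 0, 0, 0, 8

Derivation:
Slide right:
row 0: [0, 32, 64, 4] -> [0, 32, 64, 4]
row 1: [0, 16, 8, 0] -> [0, 0, 16, 8]
row 2: [16, 0, 8, 4] -> [0, 16, 8, 4]
row 3: [0, 0, 0, 8] -> [0, 0, 0, 8]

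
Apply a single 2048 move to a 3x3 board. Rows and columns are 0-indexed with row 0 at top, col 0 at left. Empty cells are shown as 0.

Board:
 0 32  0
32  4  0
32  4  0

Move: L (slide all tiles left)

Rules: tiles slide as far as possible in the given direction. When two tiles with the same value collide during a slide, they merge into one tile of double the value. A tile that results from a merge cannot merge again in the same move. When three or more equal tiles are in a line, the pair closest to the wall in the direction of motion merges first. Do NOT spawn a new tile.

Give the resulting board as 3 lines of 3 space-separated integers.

Slide left:
row 0: [0, 32, 0] -> [32, 0, 0]
row 1: [32, 4, 0] -> [32, 4, 0]
row 2: [32, 4, 0] -> [32, 4, 0]

Answer: 32  0  0
32  4  0
32  4  0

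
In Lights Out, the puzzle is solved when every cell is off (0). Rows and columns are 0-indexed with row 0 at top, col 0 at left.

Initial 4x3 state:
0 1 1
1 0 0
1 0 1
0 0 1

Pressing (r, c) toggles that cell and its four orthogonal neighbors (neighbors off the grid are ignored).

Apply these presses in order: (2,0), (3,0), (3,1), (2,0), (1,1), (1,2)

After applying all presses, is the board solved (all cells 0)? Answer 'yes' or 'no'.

Answer: yes

Derivation:
After press 1 at (2,0):
0 1 1
0 0 0
0 1 1
1 0 1

After press 2 at (3,0):
0 1 1
0 0 0
1 1 1
0 1 1

After press 3 at (3,1):
0 1 1
0 0 0
1 0 1
1 0 0

After press 4 at (2,0):
0 1 1
1 0 0
0 1 1
0 0 0

After press 5 at (1,1):
0 0 1
0 1 1
0 0 1
0 0 0

After press 6 at (1,2):
0 0 0
0 0 0
0 0 0
0 0 0

Lights still on: 0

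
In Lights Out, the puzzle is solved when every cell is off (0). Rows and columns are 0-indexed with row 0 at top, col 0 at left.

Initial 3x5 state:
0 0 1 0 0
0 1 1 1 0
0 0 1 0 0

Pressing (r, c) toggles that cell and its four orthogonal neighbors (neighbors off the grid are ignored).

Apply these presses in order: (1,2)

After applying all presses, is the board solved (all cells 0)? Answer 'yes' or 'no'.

Answer: yes

Derivation:
After press 1 at (1,2):
0 0 0 0 0
0 0 0 0 0
0 0 0 0 0

Lights still on: 0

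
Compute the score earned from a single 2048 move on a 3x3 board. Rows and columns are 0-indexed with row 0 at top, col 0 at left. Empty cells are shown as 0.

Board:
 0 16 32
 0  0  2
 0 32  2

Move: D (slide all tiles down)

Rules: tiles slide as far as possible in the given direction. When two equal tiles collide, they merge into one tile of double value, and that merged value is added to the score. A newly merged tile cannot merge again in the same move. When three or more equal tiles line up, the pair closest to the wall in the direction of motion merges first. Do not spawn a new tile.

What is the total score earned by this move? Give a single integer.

Answer: 4

Derivation:
Slide down:
col 0: [0, 0, 0] -> [0, 0, 0]  score +0 (running 0)
col 1: [16, 0, 32] -> [0, 16, 32]  score +0 (running 0)
col 2: [32, 2, 2] -> [0, 32, 4]  score +4 (running 4)
Board after move:
 0  0  0
 0 16 32
 0 32  4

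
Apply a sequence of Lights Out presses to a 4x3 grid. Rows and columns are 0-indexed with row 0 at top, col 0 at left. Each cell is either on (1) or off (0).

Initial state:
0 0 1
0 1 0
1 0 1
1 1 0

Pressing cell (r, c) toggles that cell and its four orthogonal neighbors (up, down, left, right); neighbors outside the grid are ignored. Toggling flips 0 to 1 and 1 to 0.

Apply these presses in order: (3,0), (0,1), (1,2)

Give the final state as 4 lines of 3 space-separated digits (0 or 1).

After press 1 at (3,0):
0 0 1
0 1 0
0 0 1
0 0 0

After press 2 at (0,1):
1 1 0
0 0 0
0 0 1
0 0 0

After press 3 at (1,2):
1 1 1
0 1 1
0 0 0
0 0 0

Answer: 1 1 1
0 1 1
0 0 0
0 0 0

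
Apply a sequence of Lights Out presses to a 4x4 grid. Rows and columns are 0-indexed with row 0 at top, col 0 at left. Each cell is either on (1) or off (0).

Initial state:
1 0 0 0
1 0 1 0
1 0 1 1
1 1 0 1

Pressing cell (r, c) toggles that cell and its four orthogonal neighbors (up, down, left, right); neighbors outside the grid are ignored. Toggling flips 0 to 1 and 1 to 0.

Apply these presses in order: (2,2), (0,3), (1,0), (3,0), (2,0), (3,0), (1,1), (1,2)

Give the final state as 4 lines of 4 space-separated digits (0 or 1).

After press 1 at (2,2):
1 0 0 0
1 0 0 0
1 1 0 0
1 1 1 1

After press 2 at (0,3):
1 0 1 1
1 0 0 1
1 1 0 0
1 1 1 1

After press 3 at (1,0):
0 0 1 1
0 1 0 1
0 1 0 0
1 1 1 1

After press 4 at (3,0):
0 0 1 1
0 1 0 1
1 1 0 0
0 0 1 1

After press 5 at (2,0):
0 0 1 1
1 1 0 1
0 0 0 0
1 0 1 1

After press 6 at (3,0):
0 0 1 1
1 1 0 1
1 0 0 0
0 1 1 1

After press 7 at (1,1):
0 1 1 1
0 0 1 1
1 1 0 0
0 1 1 1

After press 8 at (1,2):
0 1 0 1
0 1 0 0
1 1 1 0
0 1 1 1

Answer: 0 1 0 1
0 1 0 0
1 1 1 0
0 1 1 1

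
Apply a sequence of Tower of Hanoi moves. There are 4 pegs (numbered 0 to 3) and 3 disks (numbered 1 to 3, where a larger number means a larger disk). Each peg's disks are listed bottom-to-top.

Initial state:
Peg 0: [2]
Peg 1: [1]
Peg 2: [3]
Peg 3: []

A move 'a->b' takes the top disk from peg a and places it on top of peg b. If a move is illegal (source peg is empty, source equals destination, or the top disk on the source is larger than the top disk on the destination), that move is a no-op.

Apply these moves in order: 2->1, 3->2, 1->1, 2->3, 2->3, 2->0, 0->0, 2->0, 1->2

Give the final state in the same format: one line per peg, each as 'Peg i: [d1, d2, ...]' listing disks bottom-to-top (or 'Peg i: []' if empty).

Answer: Peg 0: [2]
Peg 1: []
Peg 2: [1]
Peg 3: [3]

Derivation:
After move 1 (2->1):
Peg 0: [2]
Peg 1: [1]
Peg 2: [3]
Peg 3: []

After move 2 (3->2):
Peg 0: [2]
Peg 1: [1]
Peg 2: [3]
Peg 3: []

After move 3 (1->1):
Peg 0: [2]
Peg 1: [1]
Peg 2: [3]
Peg 3: []

After move 4 (2->3):
Peg 0: [2]
Peg 1: [1]
Peg 2: []
Peg 3: [3]

After move 5 (2->3):
Peg 0: [2]
Peg 1: [1]
Peg 2: []
Peg 3: [3]

After move 6 (2->0):
Peg 0: [2]
Peg 1: [1]
Peg 2: []
Peg 3: [3]

After move 7 (0->0):
Peg 0: [2]
Peg 1: [1]
Peg 2: []
Peg 3: [3]

After move 8 (2->0):
Peg 0: [2]
Peg 1: [1]
Peg 2: []
Peg 3: [3]

After move 9 (1->2):
Peg 0: [2]
Peg 1: []
Peg 2: [1]
Peg 3: [3]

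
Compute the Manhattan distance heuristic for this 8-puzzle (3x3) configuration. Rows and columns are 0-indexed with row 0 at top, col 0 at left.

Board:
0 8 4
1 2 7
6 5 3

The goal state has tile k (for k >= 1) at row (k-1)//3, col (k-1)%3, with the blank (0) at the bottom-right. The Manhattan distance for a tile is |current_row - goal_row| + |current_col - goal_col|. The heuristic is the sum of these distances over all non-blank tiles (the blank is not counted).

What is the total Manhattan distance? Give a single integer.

Answer: 16

Derivation:
Tile 8: at (0,1), goal (2,1), distance |0-2|+|1-1| = 2
Tile 4: at (0,2), goal (1,0), distance |0-1|+|2-0| = 3
Tile 1: at (1,0), goal (0,0), distance |1-0|+|0-0| = 1
Tile 2: at (1,1), goal (0,1), distance |1-0|+|1-1| = 1
Tile 7: at (1,2), goal (2,0), distance |1-2|+|2-0| = 3
Tile 6: at (2,0), goal (1,2), distance |2-1|+|0-2| = 3
Tile 5: at (2,1), goal (1,1), distance |2-1|+|1-1| = 1
Tile 3: at (2,2), goal (0,2), distance |2-0|+|2-2| = 2
Sum: 2 + 3 + 1 + 1 + 3 + 3 + 1 + 2 = 16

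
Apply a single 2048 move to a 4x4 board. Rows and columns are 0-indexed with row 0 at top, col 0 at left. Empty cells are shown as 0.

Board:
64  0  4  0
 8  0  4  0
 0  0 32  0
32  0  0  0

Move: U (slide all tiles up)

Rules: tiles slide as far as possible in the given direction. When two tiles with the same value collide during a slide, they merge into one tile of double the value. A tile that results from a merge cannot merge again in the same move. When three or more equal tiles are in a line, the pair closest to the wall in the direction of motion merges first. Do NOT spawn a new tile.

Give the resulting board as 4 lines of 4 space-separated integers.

Slide up:
col 0: [64, 8, 0, 32] -> [64, 8, 32, 0]
col 1: [0, 0, 0, 0] -> [0, 0, 0, 0]
col 2: [4, 4, 32, 0] -> [8, 32, 0, 0]
col 3: [0, 0, 0, 0] -> [0, 0, 0, 0]

Answer: 64  0  8  0
 8  0 32  0
32  0  0  0
 0  0  0  0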